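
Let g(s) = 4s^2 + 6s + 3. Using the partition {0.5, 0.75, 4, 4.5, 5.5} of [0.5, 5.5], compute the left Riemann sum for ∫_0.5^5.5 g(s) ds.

Subinterval widths: 0.25, 3.25, 0.5, 1.
Left endpoints: 0.5, 0.75, 4, 4.5.
g(0.5) = 7, g(0.75) = 9.75, g(4) = 91, g(4.5) = 111.
Sum = Σ Δs_i · g(s_i).
Sum = 189.9375.

189.9375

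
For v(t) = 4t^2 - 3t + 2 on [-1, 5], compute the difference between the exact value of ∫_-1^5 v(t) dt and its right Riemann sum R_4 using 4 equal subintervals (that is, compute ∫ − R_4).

Exact integral: ∫_-1^5 v(t) dt = 144.
R_4 = 211.5.
Error = 144 − 211.5 = -67.5.

-67.5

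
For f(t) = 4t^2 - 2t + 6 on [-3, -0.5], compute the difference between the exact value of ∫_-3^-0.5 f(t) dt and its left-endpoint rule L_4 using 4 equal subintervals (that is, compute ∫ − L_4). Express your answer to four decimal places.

-13.1510

Exact integral: ∫_-3^-0.5 f(t) dt ≈ 59.583333.
L_4 = 72.734375.
Error ≈ 59.583333 − 72.734375 ≈ -13.1510.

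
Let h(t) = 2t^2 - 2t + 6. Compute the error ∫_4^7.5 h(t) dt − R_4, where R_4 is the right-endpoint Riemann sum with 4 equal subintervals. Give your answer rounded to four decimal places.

-33.0495

Exact integral: ∫_4^7.5 h(t) dt ≈ 219.333333.
R_4 = 252.3828125.
Error ≈ 219.333333 − 252.3828125 ≈ -33.0495.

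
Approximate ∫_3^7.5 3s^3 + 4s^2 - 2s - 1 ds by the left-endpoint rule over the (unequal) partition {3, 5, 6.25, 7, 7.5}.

2061.37890625

Subinterval widths: 2, 1.25, 0.75, 0.5.
Left endpoints: 3, 5, 6.25, 7.
f(3) = 110, f(5) = 464, f(6.25) = 875.171875, f(7) = 1210.
Sum = Σ Δs_i · f(s_i).
Sum = 2061.37890625.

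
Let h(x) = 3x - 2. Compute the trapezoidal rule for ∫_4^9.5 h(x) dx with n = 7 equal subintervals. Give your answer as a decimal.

Δx = (9.5 − 4)/7 = 11/14.
h(4) = 10, h(67/14) = 173/14, h(39/7) = 103/7, h(89/14) = 239/14, h(50/7) = 136/7, h(111/14) = 305/14, h(61/7) = 169/7, h(9.5) = 26.5.
T_7 = (Δx/2)·[h(x_0) + 2h(x_1) + ... + 2h(x_{6}) + h(x_7)].
Sum = 100.375.

100.375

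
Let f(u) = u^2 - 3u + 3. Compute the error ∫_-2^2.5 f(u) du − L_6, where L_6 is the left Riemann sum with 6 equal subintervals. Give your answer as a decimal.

-4.640625

Exact integral: ∫_-2^2.5 f(u) du = 18.
L_6 = 22.640625.
Error = 18 − 22.640625 = -4.640625.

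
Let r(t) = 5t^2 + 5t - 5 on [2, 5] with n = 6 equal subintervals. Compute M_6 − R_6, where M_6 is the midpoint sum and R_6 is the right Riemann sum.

-30.9375

M_6 = 232.1875.
R_6 = 263.125.
M_6 − R_6 = -30.9375.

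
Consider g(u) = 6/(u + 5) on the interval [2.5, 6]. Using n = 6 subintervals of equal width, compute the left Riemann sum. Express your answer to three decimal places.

Δu = (6 − 2.5)/6 = 7/12.
Left endpoints: 2.5, 37/12, 11/3, 4.25, 29/6, 65/12.
g(2.5) = 0.8, g(37/12) = 72/97, g(11/3) = 9/13, g(4.25) = 24/37, g(29/6) = 36/59, g(65/12) = 0.576.
Sum = Δu · [g(2.5) + g(37/12) + g(11/3) + ...].
Sum ≈ 2.374.

2.374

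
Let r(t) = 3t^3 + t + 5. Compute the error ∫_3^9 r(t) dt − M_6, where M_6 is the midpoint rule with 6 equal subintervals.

Exact integral: ∫_3^9 r(t) dt = 4926.
M_6 = 4899.
Error = 4926 − 4899 = 27.

27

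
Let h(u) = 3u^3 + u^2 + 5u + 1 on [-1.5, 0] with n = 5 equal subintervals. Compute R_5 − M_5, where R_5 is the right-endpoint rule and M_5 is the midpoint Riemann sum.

2.1121875

R_5 = -4.62.
M_5 = -6.7321875.
R_5 − M_5 = 2.1121875.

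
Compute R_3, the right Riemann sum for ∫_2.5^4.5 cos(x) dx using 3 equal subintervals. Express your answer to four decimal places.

Δx = (4.5 − 2.5)/3 = 2/3.
Right endpoints: 19/6, 23/6, 4.5.
f(19/6) ≈ -0.9997, f(23/6) ≈ -0.7701, f(4.5) ≈ -0.2108.
Sum = Δx · [f(19/6) + f(23/6) + f(4.5)].
Sum ≈ -1.3204.

-1.3204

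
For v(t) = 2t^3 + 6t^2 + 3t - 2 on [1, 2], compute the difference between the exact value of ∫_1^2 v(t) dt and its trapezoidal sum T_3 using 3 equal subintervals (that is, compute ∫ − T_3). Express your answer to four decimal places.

Exact integral: ∫_1^2 v(t) dt = 24.
T_3 ≈ 24.277778.
Error ≈ 24 − 24.277778 ≈ -0.2778.

-0.2778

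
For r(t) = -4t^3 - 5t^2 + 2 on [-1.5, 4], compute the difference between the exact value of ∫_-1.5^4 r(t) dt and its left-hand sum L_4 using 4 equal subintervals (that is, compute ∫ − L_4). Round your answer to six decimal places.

Exact integral: ∫_-1.5^4 r(t) dt ≈ -352.22916667.
L_4 = -154.34375.
Error ≈ -352.22916667 − (-154.34375) ≈ -197.885417.

-197.885417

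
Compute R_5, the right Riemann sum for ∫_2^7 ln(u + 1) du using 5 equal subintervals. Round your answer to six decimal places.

Δu = (7 − 2)/5 = 1.
Right endpoints: 3, 4, 5, 6, 7.
f(3) ≈ 1.386294, f(4) ≈ 1.609438, f(5) ≈ 1.791759, f(6) ≈ 1.945910, f(7) ≈ 2.079442.
Sum = Δu · [f(3) + f(4) + f(5) + f(6) + f(7)].
Sum ≈ 8.812843.

8.812843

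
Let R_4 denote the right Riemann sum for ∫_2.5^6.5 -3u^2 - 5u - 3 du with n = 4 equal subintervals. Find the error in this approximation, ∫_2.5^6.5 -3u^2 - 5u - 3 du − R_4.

66

Exact integral: ∫_2.5^6.5 f(u) du = -361.
R_4 = -427.
Error = -361 − (-427) = 66.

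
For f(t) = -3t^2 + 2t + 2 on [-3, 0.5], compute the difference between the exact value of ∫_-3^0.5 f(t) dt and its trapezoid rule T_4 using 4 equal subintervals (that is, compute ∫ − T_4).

Exact integral: ∫_-3^0.5 f(t) dt = -28.875.
T_4 = -30.21484375.
Error = -28.875 − (-30.21484375) = 1.33984375.

1.33984375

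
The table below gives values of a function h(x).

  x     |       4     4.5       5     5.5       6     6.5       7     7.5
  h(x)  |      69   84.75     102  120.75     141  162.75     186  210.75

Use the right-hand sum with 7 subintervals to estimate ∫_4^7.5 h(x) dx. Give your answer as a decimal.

504

Δx = 0.5.
Sum = 0.5·[84.75 + 102 + 120.75 + 141 + 162.75 + 186 + 210.75] = 504.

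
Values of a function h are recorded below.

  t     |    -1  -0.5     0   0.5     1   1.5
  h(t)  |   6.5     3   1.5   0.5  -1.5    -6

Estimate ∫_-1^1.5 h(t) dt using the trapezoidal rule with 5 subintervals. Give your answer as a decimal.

1.875

Δt = 0.5.
T_5 = (0.5/2)·[6.5 + 2·3 + 2·1.5 + 2·0.5 + 2·(-1.5) + (-6)] = 1.875.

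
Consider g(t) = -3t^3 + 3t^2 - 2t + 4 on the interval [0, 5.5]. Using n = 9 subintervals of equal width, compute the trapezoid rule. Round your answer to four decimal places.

-535.6177

Δt = (5.5 − 0)/9 = 11/18.
g(0) = 4, g(11/18) = 6247/1944, g(11/9) = 136/243, g(11/6) = -581/72, g(22/9) = -6508/243, g(55/18) = -116029/1944, g(11/3) = -998/9, g(77/18) = -358667/1944, g(44/9) = -69164/243, g(5.5) = -415.375.
T_9 = (Δt/2)·[g(t_0) + 2g(t_1) + ... + 2g(t_{8}) + g(t_9)].
Sum ≈ -535.6177.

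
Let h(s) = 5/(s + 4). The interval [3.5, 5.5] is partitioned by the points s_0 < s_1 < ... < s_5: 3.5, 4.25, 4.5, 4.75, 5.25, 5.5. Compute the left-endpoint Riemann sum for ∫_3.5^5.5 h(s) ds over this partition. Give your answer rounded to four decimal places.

1.2194

Subinterval widths: 0.75, 0.25, 0.25, 0.5, 0.25.
Left endpoints: 3.5, 4.25, 4.5, 4.75, 5.25.
h(3.5) = 2/3, h(4.25) = 20/33, h(4.5) = 10/17, h(4.75) = 4/7, h(5.25) = 20/37.
Sum = Σ Δs_i · h(s_i).
Sum ≈ 1.2194.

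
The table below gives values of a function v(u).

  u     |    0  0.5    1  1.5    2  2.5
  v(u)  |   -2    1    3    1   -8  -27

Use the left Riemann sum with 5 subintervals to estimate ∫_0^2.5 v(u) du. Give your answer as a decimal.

Δu = 0.5.
Sum = 0.5·[(-2) + 1 + 3 + 1 + (-8)] = -2.5.

-2.5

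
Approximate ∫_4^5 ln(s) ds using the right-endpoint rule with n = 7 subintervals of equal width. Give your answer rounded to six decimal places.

1.517866

Δs = (5 − 4)/7 = 1/7.
Right endpoints: 29/7, 30/7, 31/7, 32/7, 33/7, 34/7, 5.
f(29/7) ≈ 1.421386, f(30/7) ≈ 1.455287, f(31/7) ≈ 1.488077, f(32/7) ≈ 1.519826, f(33/7) ≈ 1.550597, f(34/7) ≈ 1.580450, f(5) ≈ 1.609438.
Sum = Δs · [f(29/7) + f(30/7) + f(31/7) + ...].
Sum ≈ 1.517866.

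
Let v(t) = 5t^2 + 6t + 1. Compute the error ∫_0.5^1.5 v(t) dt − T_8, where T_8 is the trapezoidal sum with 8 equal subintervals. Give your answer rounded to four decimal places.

-0.0130

Exact integral: ∫_0.5^1.5 v(t) dt ≈ 12.416667.
T_8 = 12.4296875.
Error ≈ 12.416667 − 12.4296875 ≈ -0.0130.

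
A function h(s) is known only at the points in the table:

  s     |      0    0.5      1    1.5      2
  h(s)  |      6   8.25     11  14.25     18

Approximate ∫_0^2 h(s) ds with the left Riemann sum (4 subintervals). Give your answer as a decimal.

19.75

Δs = 0.5.
Sum = 0.5·[6 + 8.25 + 11 + 14.25] = 19.75.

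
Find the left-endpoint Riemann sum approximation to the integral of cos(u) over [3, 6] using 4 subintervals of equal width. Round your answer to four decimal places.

-1.1319

Δu = (6 − 3)/4 = 0.75.
Left endpoints: 3, 3.75, 4.5, 5.25.
f(3) ≈ -0.9900, f(3.75) ≈ -0.8206, f(4.5) ≈ -0.2108, f(5.25) ≈ 0.5121.
Sum = Δu · [f(3) + f(3.75) + f(4.5) + f(5.25)].
Sum ≈ -1.1319.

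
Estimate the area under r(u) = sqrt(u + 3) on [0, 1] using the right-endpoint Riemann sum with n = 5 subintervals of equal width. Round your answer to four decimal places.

1.8959

Δu = (1 − 0)/5 = 0.2.
Right endpoints: 0.2, 0.4, 0.6, 0.8, 1.
r(0.2) ≈ 1.7889, r(0.4) ≈ 1.8439, r(0.6) ≈ 1.8974, r(0.8) ≈ 1.9494, r(1) ≈ 2.0000.
Sum = Δu · [r(0.2) + r(0.4) + r(0.6) + r(0.8) + r(1)].
Sum ≈ 1.8959.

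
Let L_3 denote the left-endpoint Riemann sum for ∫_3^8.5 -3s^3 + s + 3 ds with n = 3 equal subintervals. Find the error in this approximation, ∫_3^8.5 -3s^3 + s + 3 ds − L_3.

-1450.109375

Exact integral: ∫_3^8.5 f(s) ds = -3806.171875.
L_3 = -2356.0625.
Error = -3806.171875 − (-2356.0625) = -1450.109375.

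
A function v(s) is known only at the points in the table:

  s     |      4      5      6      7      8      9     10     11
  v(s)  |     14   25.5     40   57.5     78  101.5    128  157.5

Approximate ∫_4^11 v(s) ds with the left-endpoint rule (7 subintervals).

Δs = 1.
Sum = 1·[14 + 25.5 + 40 + 57.5 + 78 + 101.5 + 128] = 444.5.

444.5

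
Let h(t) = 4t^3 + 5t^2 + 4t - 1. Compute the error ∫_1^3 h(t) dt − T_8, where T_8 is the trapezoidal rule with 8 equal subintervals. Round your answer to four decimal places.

-0.6042

Exact integral: ∫_1^3 h(t) dt ≈ 137.333333.
T_8 = 137.9375.
Error ≈ 137.333333 − 137.9375 ≈ -0.6042.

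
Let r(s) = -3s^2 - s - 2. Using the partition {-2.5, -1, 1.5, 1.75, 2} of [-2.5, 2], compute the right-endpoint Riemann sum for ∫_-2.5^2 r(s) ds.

Subinterval widths: 1.5, 2.5, 0.25, 0.25.
Right endpoints: -1, 1.5, 1.75, 2.
r(-1) = -4, r(1.5) = -10.25, r(1.75) = -12.9375, r(2) = -16.
Sum = Σ Δs_i · r(s_i).
Sum = -38.859375.

-38.859375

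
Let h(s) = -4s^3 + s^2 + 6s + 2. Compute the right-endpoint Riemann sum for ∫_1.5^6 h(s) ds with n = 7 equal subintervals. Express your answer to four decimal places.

-1377.2985

Δs = (6 − 1.5)/7 = 9/14.
Right endpoints: 15/7, 39/14, 24/7, 57/14, 33/7, 75/14, 6.
h(15/7) = -6829/343, h(39/14) = -82315/1372, h(24/7) = -43522/343, h(57/14) = -311383/1372, h(33/7) = -125737/343, h(75/14) = -757531/1372, h(6) = -790.
Sum = Δs · [h(15/7) + h(39/14) + h(24/7) + ...].
Sum ≈ -1377.2985.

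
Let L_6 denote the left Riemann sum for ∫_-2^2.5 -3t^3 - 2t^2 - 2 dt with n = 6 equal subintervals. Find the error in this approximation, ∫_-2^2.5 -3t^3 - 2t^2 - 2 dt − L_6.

Exact integral: ∫_-2^2.5 f(t) dt = -42.046875.
L_6 = -15.57421875.
Error = -42.046875 − (-15.57421875) = -26.47265625.

-26.47265625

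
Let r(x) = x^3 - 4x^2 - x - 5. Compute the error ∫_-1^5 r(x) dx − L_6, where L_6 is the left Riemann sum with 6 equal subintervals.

10

Exact integral: ∫_-1^5 r(x) dx = -54.
L_6 = -64.
Error = -54 − (-64) = 10.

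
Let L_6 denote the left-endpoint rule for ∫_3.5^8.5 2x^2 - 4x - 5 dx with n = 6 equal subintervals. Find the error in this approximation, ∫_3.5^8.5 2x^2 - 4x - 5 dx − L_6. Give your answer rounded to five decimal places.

Exact integral: ∫_3.5^8.5 f(x) dx ≈ 235.8333333.
L_6 ≈ 195.3240741.
Error ≈ 235.8333333 − 195.3240741 ≈ 40.50926.

40.50926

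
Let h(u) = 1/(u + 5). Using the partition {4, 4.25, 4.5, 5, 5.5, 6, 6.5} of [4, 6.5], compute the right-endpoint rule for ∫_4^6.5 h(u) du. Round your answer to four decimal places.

Subinterval widths: 0.25, 0.25, 0.5, 0.5, 0.5, 0.5.
Right endpoints: 4.25, 4.5, 5, 5.5, 6, 6.5.
h(4.25) = 4/37, h(4.5) = 2/19, h(5) = 0.1, h(5.5) = 2/21, h(6) = 1/11, h(6.5) = 2/23.
Sum = Σ Δu_i · h(u_i).
Sum ≈ 0.2399.

0.2399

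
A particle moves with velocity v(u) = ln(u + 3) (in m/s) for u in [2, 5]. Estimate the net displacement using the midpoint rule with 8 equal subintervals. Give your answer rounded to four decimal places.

5.5888

Δu = (5 − 2)/8 = 0.375.
Midpoints: 2.1875, 2.5625, 2.9375, 3.3125, 3.6875, 4.0625, 4.4375, 4.8125.
v(2.1875) ≈ 1.6463, v(2.5625) ≈ 1.7160, v(2.9375) ≈ 1.7813, v(3.3125) ≈ 1.8425, v(3.6875) ≈ 1.9002, v(4.0625) ≈ 1.9548, v(4.4375) ≈ 2.0065, v(4.8125) ≈ 2.0557.
Sum = Δu · [v(2.1875) + v(2.5625) + v(2.9375) + ...].
Sum ≈ 5.5888.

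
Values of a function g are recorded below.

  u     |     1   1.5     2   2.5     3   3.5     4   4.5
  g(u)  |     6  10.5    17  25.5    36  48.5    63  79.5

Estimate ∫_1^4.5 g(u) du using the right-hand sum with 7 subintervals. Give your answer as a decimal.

140

Δu = 0.5.
Sum = 0.5·[10.5 + 17 + 25.5 + 36 + 48.5 + 63 + 79.5] = 140.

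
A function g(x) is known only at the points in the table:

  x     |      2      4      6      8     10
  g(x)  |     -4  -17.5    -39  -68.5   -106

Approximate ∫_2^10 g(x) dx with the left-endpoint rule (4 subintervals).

-258

Δx = 2.
Sum = 2·[(-4) + (-17.5) + (-39) + (-68.5)] = -258.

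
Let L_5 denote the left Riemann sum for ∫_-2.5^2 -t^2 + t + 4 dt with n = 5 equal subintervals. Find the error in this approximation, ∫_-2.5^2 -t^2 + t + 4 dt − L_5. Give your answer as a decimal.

Exact integral: ∫_-2.5^2 f(t) dt = 9.
L_5 = 5.355.
Error = 9 − 5.355 = 3.645.

3.645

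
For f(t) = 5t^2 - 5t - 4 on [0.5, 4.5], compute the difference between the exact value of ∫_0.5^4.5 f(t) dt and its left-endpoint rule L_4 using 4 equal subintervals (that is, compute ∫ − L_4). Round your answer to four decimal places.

Exact integral: ∫_0.5^4.5 f(t) dt ≈ 85.666667.
L_4 = 49.
Error ≈ 85.666667 − 49 ≈ 36.6667.

36.6667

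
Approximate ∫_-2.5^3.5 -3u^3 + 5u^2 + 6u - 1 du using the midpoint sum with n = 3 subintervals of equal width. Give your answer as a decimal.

25.25

Δu = (3.5 − (-2.5))/3 = 2.
Midpoints: -1.5, 0.5, 2.5.
f(-1.5) = 11.375, f(0.5) = 2.875, f(2.5) = -1.625.
Sum = Δu · [f(-1.5) + f(0.5) + f(2.5)].
Sum = 25.25.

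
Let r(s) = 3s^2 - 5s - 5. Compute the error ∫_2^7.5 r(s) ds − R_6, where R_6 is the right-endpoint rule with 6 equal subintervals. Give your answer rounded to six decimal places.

-61.550347

Exact integral: ∫_2^7.5 r(s) ds = 255.75.
R_6 ≈ 317.30034722.
Error ≈ 255.75 − 317.30034722 ≈ -61.550347.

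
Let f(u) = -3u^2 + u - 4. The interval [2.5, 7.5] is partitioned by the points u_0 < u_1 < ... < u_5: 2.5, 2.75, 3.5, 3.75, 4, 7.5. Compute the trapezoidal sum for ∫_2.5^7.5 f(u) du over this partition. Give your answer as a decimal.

Subinterval widths: 0.25, 0.75, 0.25, 0.25, 3.5.
f(2.5) = -20.25, f(2.75) = -23.9375, f(3.5) = -37.25, f(3.75) = -42.4375, f(4) = -48, f(7.5) = -165.25.
On each subinterval the trapezoid contributes (Δu_i/2)·[f(u_{i-1}) + f(u_i)].
Sum = -422.921875.

-422.921875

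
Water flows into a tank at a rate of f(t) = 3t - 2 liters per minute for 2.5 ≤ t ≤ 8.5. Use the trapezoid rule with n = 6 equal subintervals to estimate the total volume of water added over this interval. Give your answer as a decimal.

87

Δt = (8.5 − 2.5)/6 = 1.
f(2.5) = 5.5, f(3.5) = 8.5, f(4.5) = 11.5, f(5.5) = 14.5, f(6.5) = 17.5, f(7.5) = 20.5, f(8.5) = 23.5.
T_6 = (Δt/2)·[f(t_0) + 2f(t_1) + ... + 2f(t_{5}) + f(t_6)].
Sum = 87.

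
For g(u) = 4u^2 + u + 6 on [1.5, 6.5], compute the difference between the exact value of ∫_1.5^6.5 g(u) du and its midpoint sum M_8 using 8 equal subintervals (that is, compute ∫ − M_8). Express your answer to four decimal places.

0.6510

Exact integral: ∫_1.5^6.5 g(u) du ≈ 411.666667.
M_8 = 411.015625.
Error ≈ 411.666667 − 411.015625 ≈ 0.6510.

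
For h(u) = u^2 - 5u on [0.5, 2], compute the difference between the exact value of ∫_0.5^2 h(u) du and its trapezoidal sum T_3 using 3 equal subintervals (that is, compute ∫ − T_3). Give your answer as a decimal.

Exact integral: ∫_0.5^2 h(u) du = -6.75.
T_3 = -6.6875.
Error = -6.75 − (-6.6875) = -0.0625.

-0.0625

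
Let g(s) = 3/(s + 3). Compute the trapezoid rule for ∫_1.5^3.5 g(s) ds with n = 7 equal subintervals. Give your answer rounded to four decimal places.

1.1037

Δs = (3.5 − 1.5)/7 = 2/7.
g(1.5) = 2/3, g(25/14) = 42/67, g(29/14) = 42/71, g(33/14) = 0.56, g(37/14) = 42/79, g(41/14) = 42/83, g(45/14) = 14/29, g(3.5) = 6/13.
T_7 = (Δs/2)·[g(s_0) + 2g(s_1) + ... + 2g(s_{6}) + g(s_7)].
Sum ≈ 1.1037.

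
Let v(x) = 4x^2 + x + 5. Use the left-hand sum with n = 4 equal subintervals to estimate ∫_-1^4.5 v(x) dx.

Δx = (4.5 − (-1))/4 = 1.375.
Left endpoints: -1, 0.375, 1.75, 3.125.
v(-1) = 8, v(0.375) = 5.9375, v(1.75) = 19, v(3.125) = 47.1875.
Sum = Δx · [v(-1) + v(0.375) + v(1.75) + v(3.125)].
Sum = 110.171875.

110.171875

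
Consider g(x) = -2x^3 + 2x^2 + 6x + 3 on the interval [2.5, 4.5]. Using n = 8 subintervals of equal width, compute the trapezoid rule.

Δx = (4.5 − 2.5)/8 = 0.25.
g(2.5) = -0.75, g(2.75) = -6.96875, g(3) = -15, g(3.25) = -25.03125, g(3.5) = -37.25, g(3.75) = -51.84375, g(4) = -69, g(4.25) = -88.90625, g(4.5) = -111.75.
T_8 = (Δx/2)·[g(x_0) + 2g(x_1) + ... + 2g(x_{7}) + g(x_8)].
Sum = -87.5625.

-87.5625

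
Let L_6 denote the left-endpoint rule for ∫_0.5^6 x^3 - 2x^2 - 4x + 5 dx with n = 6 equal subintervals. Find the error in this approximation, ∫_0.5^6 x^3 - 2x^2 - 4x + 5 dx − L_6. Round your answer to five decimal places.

Exact integral: ∫_0.5^6 f(x) dx ≈ 136.0677083.
L_6 ≈ 85.9486400.
Error ≈ 136.0677083 − 85.9486400 ≈ 50.11907.

50.11907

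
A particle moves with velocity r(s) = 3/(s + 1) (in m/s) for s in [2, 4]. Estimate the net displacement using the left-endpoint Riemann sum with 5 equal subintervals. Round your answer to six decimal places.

Δs = (4 − 2)/5 = 0.4.
Left endpoints: 2, 2.4, 2.8, 3.2, 3.6.
r(2) = 1, r(2.4) = 15/17, r(2.8) = 15/19, r(3.2) = 5/7, r(3.6) = 15/23.
Sum = Δs · [r(2) + r(2.4) + r(2.8) + r(3.2) + r(3.6)].
Sum ≈ 1.615315.

1.615315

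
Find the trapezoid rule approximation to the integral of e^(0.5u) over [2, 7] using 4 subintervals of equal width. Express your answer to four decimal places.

Δu = (7 − 2)/4 = 1.25.
f(2) ≈ 2.7183, f(3.25) ≈ 5.0784, f(4.5) ≈ 9.4877, f(5.75) ≈ 17.7254, f(7) ≈ 33.1155.
T_4 = (Δu/2)·[f(u_0) + 2f(u_1) + 2f(u_2) + 2f(u_3) + f(u_4)].
Sum ≈ 62.7606.

62.7606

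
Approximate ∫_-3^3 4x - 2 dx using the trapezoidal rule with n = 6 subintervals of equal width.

-12

Δx = (3 − (-3))/6 = 1.
f(-3) = -14, f(-2) = -10, f(-1) = -6, f(0) = -2, f(1) = 2, f(2) = 6, f(3) = 10.
T_6 = (Δx/2)·[f(x_0) + 2f(x_1) + ... + 2f(x_{5}) + f(x_6)].
Sum = -12.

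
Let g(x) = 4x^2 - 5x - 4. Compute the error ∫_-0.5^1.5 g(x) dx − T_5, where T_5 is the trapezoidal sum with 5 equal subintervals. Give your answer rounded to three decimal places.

-0.213

Exact integral: ∫_-0.5^1.5 g(x) dx ≈ -8.33333.
T_5 = -8.12.
Error ≈ -8.33333 − (-8.12) ≈ -0.213.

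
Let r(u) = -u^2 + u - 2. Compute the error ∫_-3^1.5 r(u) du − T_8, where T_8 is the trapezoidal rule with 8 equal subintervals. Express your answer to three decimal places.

0.237

Exact integral: ∫_-3^1.5 r(u) du = -22.5.
T_8 ≈ -22.73730.
Error ≈ -22.5 − (-22.73730) ≈ 0.237.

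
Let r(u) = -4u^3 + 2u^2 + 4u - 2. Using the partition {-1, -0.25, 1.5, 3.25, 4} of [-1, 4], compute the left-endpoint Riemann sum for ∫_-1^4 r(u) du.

-92.5625

Subinterval widths: 0.75, 1.75, 1.75, 0.75.
Left endpoints: -1, -0.25, 1.5, 3.25.
r(-1) = 0, r(-0.25) = -2.8125, r(1.5) = -5, r(3.25) = -105.1875.
Sum = Σ Δu_i · r(u_i).
Sum = -92.5625.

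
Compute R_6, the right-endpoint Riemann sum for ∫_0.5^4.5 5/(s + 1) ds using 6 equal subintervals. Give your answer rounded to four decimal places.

Δs = (4.5 − 0.5)/6 = 2/3.
Right endpoints: 7/6, 11/6, 2.5, 19/6, 23/6, 4.5.
f(7/6) = 30/13, f(11/6) = 30/17, f(2.5) = 10/7, f(19/6) = 1.2, f(23/6) = 30/29, f(4.5) = 10/11.
Sum = Δs · [f(7/6) + f(11/6) + f(2.5) + ...].
Sum ≈ 5.7630.

5.7630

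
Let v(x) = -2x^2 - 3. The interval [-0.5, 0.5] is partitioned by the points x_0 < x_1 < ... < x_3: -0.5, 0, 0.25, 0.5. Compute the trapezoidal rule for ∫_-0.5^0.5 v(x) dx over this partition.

-3.21875

Subinterval widths: 0.5, 0.25, 0.25.
v(-0.5) = -3.5, v(0) = -3, v(0.25) = -3.125, v(0.5) = -3.5.
On each subinterval the trapezoid contributes (Δx_i/2)·[v(x_{i-1}) + v(x_i)].
Sum = -3.21875.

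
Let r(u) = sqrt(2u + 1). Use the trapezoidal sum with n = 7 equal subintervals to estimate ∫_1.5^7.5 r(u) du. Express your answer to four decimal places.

18.6514

Δu = (7.5 − 1.5)/7 = 6/7.
r(1.5) ≈ 2.0000, r(33/14) ≈ 2.3905, r(45/14) ≈ 2.7255, r(57/14) ≈ 3.0237, r(69/14) ≈ 3.2950, r(81/14) ≈ 3.5456, r(93/14) ≈ 3.7796, r(7.5) ≈ 4.0000.
T_7 = (Δu/2)·[r(u_0) + 2r(u_1) + ... + 2r(u_{6}) + r(u_7)].
Sum ≈ 18.6514.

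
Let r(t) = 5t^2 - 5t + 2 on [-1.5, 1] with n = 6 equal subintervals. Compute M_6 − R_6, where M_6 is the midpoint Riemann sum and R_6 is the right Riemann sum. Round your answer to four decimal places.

M_6 ≈ 15.235822.
R_6 ≈ 11.872106.
M_6 − R_6 ≈ 3.3637.

3.3637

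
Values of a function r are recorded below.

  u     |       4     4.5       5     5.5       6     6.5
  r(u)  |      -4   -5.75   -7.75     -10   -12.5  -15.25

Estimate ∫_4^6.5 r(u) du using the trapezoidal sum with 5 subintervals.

Δu = 0.5.
T_5 = (0.5/2)·[(-4) + 2·(-5.75) + 2·(-7.75) + 2·(-10) + 2·(-12.5) + (-15.25)] = -22.8125.

-22.8125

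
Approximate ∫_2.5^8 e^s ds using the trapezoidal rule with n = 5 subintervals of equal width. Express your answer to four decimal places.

Δs = (8 − 2.5)/5 = 1.1.
f(2.5) ≈ 12.1825, f(3.6) ≈ 36.5982, f(4.7) ≈ 109.9472, f(5.8) ≈ 330.2996, f(6.9) ≈ 992.2747, f(8) ≈ 2980.9580.
T_5 = (Δs/2)·[f(s_0) + 2f(s_1) + ... + 2f(s_{4}) + f(s_5)].
Sum ≈ 3262.2589.

3262.2589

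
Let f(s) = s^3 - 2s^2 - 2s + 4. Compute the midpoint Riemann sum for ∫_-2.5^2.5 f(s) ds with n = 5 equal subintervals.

Δs = (2.5 − (-2.5))/5 = 1.
Midpoints: -2, -1, 0, 1, 2.
f(-2) = -8, f(-1) = 3, f(0) = 4, f(1) = 1, f(2) = 0.
Sum = Δs · [f(-2) + f(-1) + f(0) + f(1) + f(2)].
Sum = 0.

0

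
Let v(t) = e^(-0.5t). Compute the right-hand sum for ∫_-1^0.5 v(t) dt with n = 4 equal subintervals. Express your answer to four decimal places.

Δt = (0.5 − (-1))/4 = 0.375.
Right endpoints: -0.625, -0.25, 0.125, 0.5.
v(-0.625) ≈ 1.3668, v(-0.25) ≈ 1.1331, v(0.125) ≈ 0.9394, v(0.5) ≈ 0.7788.
Sum = Δt · [v(-0.625) + v(-0.25) + v(0.125) + v(0.5)].
Sum ≈ 1.5818.

1.5818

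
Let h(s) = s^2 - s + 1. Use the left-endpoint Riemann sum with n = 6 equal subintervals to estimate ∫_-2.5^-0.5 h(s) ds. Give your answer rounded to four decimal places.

11.5370

Δs = (-0.5 − (-2.5))/6 = 1/3.
Left endpoints: -2.5, -13/6, -11/6, -1.5, -7/6, -5/6.
h(-2.5) = 9.75, h(-13/6) = 283/36, h(-11/6) = 223/36, h(-1.5) = 4.75, h(-7/6) = 127/36, h(-5/6) = 91/36.
Sum = Δs · [h(-2.5) + h(-13/6) + h(-11/6) + ...].
Sum ≈ 11.5370.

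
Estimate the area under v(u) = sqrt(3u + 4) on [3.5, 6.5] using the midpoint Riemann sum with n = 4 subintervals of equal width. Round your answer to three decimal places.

Δu = (6.5 − 3.5)/4 = 0.75.
Midpoints: 3.875, 4.625, 5.375, 6.125.
v(3.875) ≈ 3.953, v(4.625) ≈ 4.228, v(5.375) ≈ 4.486, v(6.125) ≈ 4.730.
Sum = Δu · [v(3.875) + v(4.625) + v(5.375) + v(6.125)].
Sum ≈ 13.048.

13.048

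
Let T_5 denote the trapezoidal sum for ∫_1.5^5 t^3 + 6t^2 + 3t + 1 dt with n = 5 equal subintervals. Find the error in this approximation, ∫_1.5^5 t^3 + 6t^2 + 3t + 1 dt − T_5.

Exact integral: ∫_1.5^5 f(t) dt = 435.859375.
T_5 = 440.36125.
Error = 435.859375 − 440.36125 = -4.501875.

-4.501875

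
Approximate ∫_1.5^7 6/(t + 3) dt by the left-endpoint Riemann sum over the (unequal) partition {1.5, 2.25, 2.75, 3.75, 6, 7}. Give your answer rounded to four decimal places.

Subinterval widths: 0.75, 0.5, 1, 2.25, 1.
Left endpoints: 1.5, 2.25, 2.75, 3.75, 6.
f(1.5) = 4/3, f(2.25) = 8/7, f(2.75) = 24/23, f(3.75) = 8/9, f(6) = 2/3.
Sum = Σ Δt_i · f(t_i).
Sum ≈ 5.2816.

5.2816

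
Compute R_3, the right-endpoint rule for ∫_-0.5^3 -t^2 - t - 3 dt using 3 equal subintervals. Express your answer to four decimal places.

-31.8565

Δt = (3 − (-0.5))/3 = 7/6.
Right endpoints: 2/3, 11/6, 3.
f(2/3) = -37/9, f(11/6) = -295/36, f(3) = -15.
Sum = Δt · [f(2/3) + f(11/6) + f(3)].
Sum ≈ -31.8565.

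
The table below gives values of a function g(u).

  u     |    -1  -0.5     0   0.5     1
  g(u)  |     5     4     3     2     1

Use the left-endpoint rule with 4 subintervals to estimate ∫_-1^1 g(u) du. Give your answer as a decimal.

Δu = 0.5.
Sum = 0.5·[5 + 4 + 3 + 2] = 7.

7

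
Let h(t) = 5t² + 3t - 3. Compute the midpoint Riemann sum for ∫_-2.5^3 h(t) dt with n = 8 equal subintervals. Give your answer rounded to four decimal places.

57.5835

Δt = (3 − (-2.5))/8 = 0.6875.
Midpoints: -2.15625, -1.46875, -0.78125, -0.09375, 0.59375, 1.28125, 1.96875, 2.65625.
h(-2.15625) = 14109/1024, h(-1.46875) = 3461/1024, h(-0.78125) = -2347/1024, h(-0.09375) = -3315/1024, h(0.59375) = 557/1024, h(1.28125) = 9269/1024, h(1.96875) = 22821/1024, h(2.65625) = 41213/1024.
Sum = Δt · [h(-2.15625) + h(-1.46875) + h(-0.78125) + ...].
Sum ≈ 57.5835.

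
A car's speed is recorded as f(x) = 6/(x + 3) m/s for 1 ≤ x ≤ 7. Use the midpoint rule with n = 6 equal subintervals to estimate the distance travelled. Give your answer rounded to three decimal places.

Δx = (7 − 1)/6 = 1.
Midpoints: 1.5, 2.5, 3.5, 4.5, 5.5, 6.5.
f(1.5) = 4/3, f(2.5) = 12/11, f(3.5) = 12/13, f(4.5) = 0.8, f(5.5) = 12/17, f(6.5) = 12/19.
Sum = Δx · [f(1.5) + f(2.5) + f(3.5) + ...].
Sum ≈ 5.485.

5.485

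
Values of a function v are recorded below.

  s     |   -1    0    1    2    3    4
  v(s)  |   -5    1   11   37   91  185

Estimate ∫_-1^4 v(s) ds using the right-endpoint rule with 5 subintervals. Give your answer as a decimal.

325

Δs = 1.
Sum = 1·[1 + 11 + 37 + 91 + 185] = 325.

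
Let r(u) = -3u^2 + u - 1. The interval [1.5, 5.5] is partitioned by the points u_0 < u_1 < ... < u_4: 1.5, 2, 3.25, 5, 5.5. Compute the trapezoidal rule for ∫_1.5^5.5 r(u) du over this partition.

Subinterval widths: 0.5, 1.25, 1.75, 0.5.
r(1.5) = -6.25, r(2) = -11, r(3.25) = -29.4375, r(5) = -71, r(5.5) = -86.25.
On each subinterval the trapezoid contributes (Δu_i/2)·[r(u_{i-1}) + r(u_i)].
Sum = -156.78125.

-156.78125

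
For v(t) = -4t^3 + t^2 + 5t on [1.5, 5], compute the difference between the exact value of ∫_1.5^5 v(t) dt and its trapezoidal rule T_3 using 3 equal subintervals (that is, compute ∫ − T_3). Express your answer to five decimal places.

Exact integral: ∫_1.5^5 v(t) dt ≈ -522.5208333.
T_3 ≈ -552.6921296.
Error ≈ -522.5208333 − (-552.6921296) ≈ 30.17130.

30.17130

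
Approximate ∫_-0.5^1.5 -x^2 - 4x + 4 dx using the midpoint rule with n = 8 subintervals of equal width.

Δx = (1.5 − (-0.5))/8 = 0.25.
Midpoints: -0.375, -0.125, 0.125, 0.375, 0.625, 0.875, 1.125, 1.375.
f(-0.375) = 5.359375, f(-0.125) = 4.484375, f(0.125) = 3.484375, f(0.375) = 2.359375, f(0.625) = 1.109375, f(0.875) = -0.265625, f(1.125) = -1.765625, f(1.375) = -3.390625.
Sum = Δx · [f(-0.375) + f(-0.125) + f(0.125) + ...].
Sum = 2.84375.

2.84375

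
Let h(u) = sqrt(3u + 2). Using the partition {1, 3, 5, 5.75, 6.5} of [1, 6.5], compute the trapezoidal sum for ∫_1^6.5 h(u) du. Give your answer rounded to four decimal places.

Subinterval widths: 2, 2, 0.75, 0.75.
h(1) ≈ 2.2361, h(3) ≈ 3.3166, h(5) ≈ 4.1231, h(5.75) ≈ 4.3875, h(6.5) ≈ 4.6368.
On each subinterval the trapezoid contributes (Δu_i/2)·[h(u_{i-1}) + h(u_i)].
Sum ≈ 19.5680.

19.5680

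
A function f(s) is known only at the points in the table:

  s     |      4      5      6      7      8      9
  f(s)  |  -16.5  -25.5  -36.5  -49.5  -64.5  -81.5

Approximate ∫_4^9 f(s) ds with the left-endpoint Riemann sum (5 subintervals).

Δs = 1.
Sum = 1·[(-16.5) + (-25.5) + (-36.5) + (-49.5) + (-64.5)] = -192.5.

-192.5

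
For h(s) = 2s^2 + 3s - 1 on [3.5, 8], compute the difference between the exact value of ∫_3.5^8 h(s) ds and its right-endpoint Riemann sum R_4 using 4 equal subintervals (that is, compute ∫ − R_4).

Exact integral: ∫_3.5^8 h(s) ds = 385.875.
R_4 = 453.5859375.
Error = 385.875 − 453.5859375 = -67.7109375.

-67.7109375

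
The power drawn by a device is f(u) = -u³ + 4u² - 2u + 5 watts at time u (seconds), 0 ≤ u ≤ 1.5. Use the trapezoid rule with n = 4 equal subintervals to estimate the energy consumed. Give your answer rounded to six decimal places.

Δu = (1.5 − 0)/4 = 0.375.
f(0) = 5, f(0.375) = 2437/512, f(0.75) = 5.328125, f(1.125) = 3271/512, f(1.5) = 7.625.
T_4 = (Δu/2)·[f(u_0) + 2f(u_1) + 2f(u_2) + 2f(u_3) + f(u_4)].
Sum ≈ 8.545898.

8.545898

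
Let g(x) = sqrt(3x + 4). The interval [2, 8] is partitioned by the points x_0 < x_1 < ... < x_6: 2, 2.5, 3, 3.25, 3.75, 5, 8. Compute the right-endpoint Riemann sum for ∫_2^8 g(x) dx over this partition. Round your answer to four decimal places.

27.7011

Subinterval widths: 0.5, 0.5, 0.25, 0.5, 1.25, 3.
Right endpoints: 2.5, 3, 3.25, 3.75, 5, 8.
g(2.5) ≈ 3.3912, g(3) ≈ 3.6056, g(3.25) ≈ 3.7081, g(3.75) ≈ 3.9051, g(5) ≈ 4.3589, g(8) ≈ 5.2915.
Sum = Σ Δx_i · g(x_i).
Sum ≈ 27.7011.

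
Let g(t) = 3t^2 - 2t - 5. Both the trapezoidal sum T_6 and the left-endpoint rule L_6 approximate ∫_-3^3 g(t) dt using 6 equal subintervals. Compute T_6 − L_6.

T_6 = 27.
L_6 = 33.
T_6 − L_6 = -6.

-6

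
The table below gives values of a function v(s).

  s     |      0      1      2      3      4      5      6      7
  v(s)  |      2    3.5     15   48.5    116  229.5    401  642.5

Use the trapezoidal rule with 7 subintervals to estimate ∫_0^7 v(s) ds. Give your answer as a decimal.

1135.75

Δs = 1.
T_7 = (1/2)·[2 + 2·3.5 + 2·15 + 2·48.5 + 2·116 + 2·229.5 + 2·401 + 642.5] = 1135.75.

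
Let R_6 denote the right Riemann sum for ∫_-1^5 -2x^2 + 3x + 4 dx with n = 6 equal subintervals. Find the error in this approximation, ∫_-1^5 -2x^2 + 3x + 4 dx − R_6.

17

Exact integral: ∫_-1^5 f(x) dx = -24.
R_6 = -41.
Error = -24 − (-41) = 17.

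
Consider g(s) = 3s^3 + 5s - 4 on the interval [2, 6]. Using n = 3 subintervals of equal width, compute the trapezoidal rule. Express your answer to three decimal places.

1066.667

Δs = (6 − 2)/3 = 4/3.
g(2) = 30, g(10/3) = 1114/9, g(14/3) = 2918/9, g(6) = 674.
T_3 = (Δs/2)·[g(s_0) + 2g(s_1) + 2g(s_2) + g(s_3)].
Sum ≈ 1066.667.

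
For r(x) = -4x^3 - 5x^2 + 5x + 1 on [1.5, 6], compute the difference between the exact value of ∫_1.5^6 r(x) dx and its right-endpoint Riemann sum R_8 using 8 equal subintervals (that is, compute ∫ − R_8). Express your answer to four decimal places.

292.2012

Exact integral: ∫_1.5^6 r(x) dx = -1556.4375.
R_8 ≈ -1848.638672.
Error ≈ -1556.4375 − (-1848.638672) ≈ 292.2012.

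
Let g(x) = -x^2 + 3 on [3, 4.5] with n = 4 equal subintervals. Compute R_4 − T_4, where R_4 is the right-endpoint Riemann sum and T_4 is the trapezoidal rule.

R_4 = -19.01953125.
T_4 = -16.91015625.
R_4 − T_4 = -2.109375.

-2.109375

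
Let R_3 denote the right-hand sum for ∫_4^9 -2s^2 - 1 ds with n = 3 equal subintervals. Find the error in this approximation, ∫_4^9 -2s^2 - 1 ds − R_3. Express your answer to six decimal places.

112.962963

Exact integral: ∫_4^9 f(s) ds ≈ -448.33333333.
R_3 ≈ -561.29629630.
Error ≈ -448.33333333 − (-561.29629630) ≈ 112.962963.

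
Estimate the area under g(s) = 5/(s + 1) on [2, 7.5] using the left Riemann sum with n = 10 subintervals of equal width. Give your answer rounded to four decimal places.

Δs = (7.5 − 2)/10 = 0.55.
Left endpoints: 2, 2.55, 3.1, 3.65, 4.2, 4.75, 5.3, 5.85, 6.4, 6.95.
g(2) = 5/3, g(2.55) = 100/71, g(3.1) = 50/41, g(3.65) = 100/93, g(4.2) = 25/26, g(4.75) = 20/23, g(5.3) = 50/63, g(5.85) = 100/137, g(6.4) = 25/37, g(6.95) = 100/159.
Sum = Δs · [g(2) + g(2.55) + g(3.1) + ...].
Sum ≈ 5.5161.

5.5161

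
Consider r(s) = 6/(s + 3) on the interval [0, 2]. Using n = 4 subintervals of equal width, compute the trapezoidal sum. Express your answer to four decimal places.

Δs = (2 − 0)/4 = 0.5.
r(0) = 2, r(0.5) = 12/7, r(1) = 1.5, r(1.5) = 4/3, r(2) = 1.2.
T_4 = (Δs/2)·[r(s_0) + 2r(s_1) + 2r(s_2) + 2r(s_3) + r(s_4)].
Sum ≈ 3.0738.

3.0738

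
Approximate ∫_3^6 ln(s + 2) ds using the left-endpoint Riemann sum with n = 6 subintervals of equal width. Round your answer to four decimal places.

5.4693

Δs = (6 − 3)/6 = 0.5.
Left endpoints: 3, 3.5, 4, 4.5, 5, 5.5.
f(3) ≈ 1.6094, f(3.5) ≈ 1.7047, f(4) ≈ 1.7918, f(4.5) ≈ 1.8718, f(5) ≈ 1.9459, f(5.5) ≈ 2.0149.
Sum = Δs · [f(3) + f(3.5) + f(4) + ...].
Sum ≈ 5.4693.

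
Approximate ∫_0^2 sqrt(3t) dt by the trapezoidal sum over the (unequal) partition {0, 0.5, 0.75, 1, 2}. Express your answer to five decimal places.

Subinterval widths: 0.5, 0.25, 0.25, 1.
f(0) ≈ 0.00000, f(0.5) ≈ 1.22474, f(0.75) ≈ 1.50000, f(1) ≈ 1.73205, f(2) ≈ 2.44949.
On each subinterval the trapezoid contributes (Δt_i/2)·[f(t_{i-1}) + f(t_i)].
Sum ≈ 3.14156.

3.14156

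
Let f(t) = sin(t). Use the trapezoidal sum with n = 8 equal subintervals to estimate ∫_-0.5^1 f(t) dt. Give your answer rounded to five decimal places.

Δt = (1 − (-0.5))/8 = 0.1875.
f(-0.5) ≈ -0.47943, f(-0.3125) ≈ -0.30744, f(-0.125) ≈ -0.12467, f(0.0625) ≈ 0.06246, f(0.25) ≈ 0.24740, f(0.4375) ≈ 0.42368, f(0.625) ≈ 0.58510, f(0.8125) ≈ 0.72601, f(1) ≈ 0.84147.
T_8 = (Δt/2)·[f(t_0) + 2f(t_1) + ... + 2f(t_{7}) + f(t_8)].
Sum ≈ 0.33629.

0.33629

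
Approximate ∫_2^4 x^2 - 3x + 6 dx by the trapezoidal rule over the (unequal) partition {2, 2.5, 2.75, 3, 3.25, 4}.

12.765625

Subinterval widths: 0.5, 0.25, 0.25, 0.25, 0.75.
f(2) = 4, f(2.5) = 4.75, f(2.75) = 5.3125, f(3) = 6, f(3.25) = 6.8125, f(4) = 10.
On each subinterval the trapezoid contributes (Δx_i/2)·[f(x_{i-1}) + f(x_i)].
Sum = 12.765625.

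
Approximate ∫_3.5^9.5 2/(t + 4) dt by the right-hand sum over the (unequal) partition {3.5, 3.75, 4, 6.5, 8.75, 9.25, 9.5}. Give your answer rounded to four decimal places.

1.0687

Subinterval widths: 0.25, 0.25, 2.5, 2.25, 0.5, 0.25.
Right endpoints: 3.75, 4, 6.5, 8.75, 9.25, 9.5.
f(3.75) = 8/31, f(4) = 0.25, f(6.5) = 4/21, f(8.75) = 8/51, f(9.25) = 8/53, f(9.5) = 4/27.
Sum = Σ Δt_i · f(t_i).
Sum ≈ 1.0687.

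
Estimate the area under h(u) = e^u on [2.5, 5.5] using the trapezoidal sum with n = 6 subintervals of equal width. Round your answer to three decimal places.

Δu = (5.5 − 2.5)/6 = 0.5.
h(2.5) ≈ 12.182, h(3) ≈ 20.086, h(3.5) ≈ 33.115, h(4) ≈ 54.598, h(4.5) ≈ 90.017, h(5) ≈ 148.413, h(5.5) ≈ 244.692.
T_6 = (Δu/2)·[h(u_0) + 2h(u_1) + ... + 2h(u_{5}) + h(u_6)].
Sum ≈ 237.333.

237.333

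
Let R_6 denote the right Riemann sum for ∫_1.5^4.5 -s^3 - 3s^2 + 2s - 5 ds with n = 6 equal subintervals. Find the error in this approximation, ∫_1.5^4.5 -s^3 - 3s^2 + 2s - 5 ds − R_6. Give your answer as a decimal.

35.4375

Exact integral: ∫_1.5^4.5 f(s) ds = -186.
R_6 = -221.4375.
Error = -186 − (-221.4375) = 35.4375.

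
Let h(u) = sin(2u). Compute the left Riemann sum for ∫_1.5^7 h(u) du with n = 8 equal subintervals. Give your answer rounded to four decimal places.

-0.7637

Δu = (7 − 1.5)/8 = 0.6875.
Left endpoints: 1.5, 2.1875, 2.875, 3.5625, 4.25, 4.9375, 5.625, 6.3125.
h(1.5) ≈ 0.1411, h(2.1875) ≈ -0.9436, h(2.875) ≈ -0.5083, h(3.5625) ≈ 0.7459, h(4.25) ≈ 0.7985, h(4.9375) ≈ -0.4352, h(5.625) ≈ -0.9678, h(6.3125) ≈ 0.0586.
Sum = Δu · [h(1.5) + h(2.1875) + h(2.875) + ...].
Sum ≈ -0.7637.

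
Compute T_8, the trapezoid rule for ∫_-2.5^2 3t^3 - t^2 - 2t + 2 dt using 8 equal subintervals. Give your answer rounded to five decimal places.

Δt = (2 − (-2.5))/8 = 0.5625.
f(-2.5) = -46.125, f(-1.9375) = -80685/4096, f(-1.375) = -2529/512, f(-0.8125) = 5553/4096, f(-0.25) = 2.390625, f(0.3125) = 5607/4096, f(0.875) = 765/512, f(1.4375) = 24453/4096, f(2) = 18.
T_8 = (Δt/2)·[f(t_0) + 2f(t_1) + ... + 2f(t_{7}) + f(t_8)].
Sum ≈ -14.69312.

-14.69312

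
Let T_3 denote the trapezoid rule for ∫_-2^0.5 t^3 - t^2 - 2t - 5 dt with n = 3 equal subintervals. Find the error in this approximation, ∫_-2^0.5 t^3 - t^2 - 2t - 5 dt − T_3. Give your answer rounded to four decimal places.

Exact integral: ∫_-2^0.5 f(t) dt ≈ -15.442708.
T_3 ≈ -16.383102.
Error ≈ -15.442708 − (-16.383102) ≈ 0.9404.

0.9404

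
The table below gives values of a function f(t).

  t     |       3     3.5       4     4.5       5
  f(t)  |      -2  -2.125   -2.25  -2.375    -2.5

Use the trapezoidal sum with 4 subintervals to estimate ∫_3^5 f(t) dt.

-4.5

Δt = 0.5.
T_4 = (0.5/2)·[(-2) + 2·(-2.125) + 2·(-2.25) + 2·(-2.375) + (-2.5)] = -4.5.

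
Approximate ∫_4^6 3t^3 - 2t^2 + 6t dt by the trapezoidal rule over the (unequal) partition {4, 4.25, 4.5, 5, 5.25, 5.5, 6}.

740.9765625

Subinterval widths: 0.25, 0.25, 0.5, 0.25, 0.25, 0.5.
f(4) = 184, f(4.25) = 219.671875, f(4.5) = 259.875, f(5) = 355, f(5.25) = 410.484375, f(5.5) = 471.625, f(6) = 612.
On each subinterval the trapezoid contributes (Δt_i/2)·[f(t_{i-1}) + f(t_i)].
Sum = 740.9765625.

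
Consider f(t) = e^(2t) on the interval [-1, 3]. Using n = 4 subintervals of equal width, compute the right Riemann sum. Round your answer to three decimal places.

466.416

Δt = (3 − (-1))/4 = 1.
Right endpoints: 0, 1, 2, 3.
f(0) ≈ 1.000, f(1) ≈ 7.389, f(2) ≈ 54.598, f(3) ≈ 403.429.
Sum = Δt · [f(0) + f(1) + f(2) + f(3)].
Sum ≈ 466.416.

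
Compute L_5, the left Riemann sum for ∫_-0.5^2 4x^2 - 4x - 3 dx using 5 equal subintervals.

-5

Δx = (2 − (-0.5))/5 = 0.5.
Left endpoints: -0.5, 0, 0.5, 1, 1.5.
f(-0.5) = 0, f(0) = -3, f(0.5) = -4, f(1) = -3, f(1.5) = 0.
Sum = Δx · [f(-0.5) + f(0) + f(0.5) + f(1) + f(1.5)].
Sum = -5.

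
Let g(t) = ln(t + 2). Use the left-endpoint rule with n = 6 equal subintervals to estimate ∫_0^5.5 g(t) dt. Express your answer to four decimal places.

7.5942

Δt = (5.5 − 0)/6 = 11/12.
Left endpoints: 0, 11/12, 11/6, 2.75, 11/3, 55/12.
g(0) ≈ 0.6931, g(11/12) ≈ 1.0704, g(11/6) ≈ 1.3437, g(2.75) ≈ 1.5581, g(11/3) ≈ 1.7346, g(55/12) ≈ 1.8845.
Sum = Δt · [g(0) + g(11/12) + g(11/6) + ...].
Sum ≈ 7.5942.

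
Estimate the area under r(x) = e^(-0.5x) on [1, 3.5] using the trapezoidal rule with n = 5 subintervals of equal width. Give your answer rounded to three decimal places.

0.870

Δx = (3.5 − 1)/5 = 0.5.
r(1) ≈ 0.607, r(1.5) ≈ 0.472, r(2) ≈ 0.368, r(2.5) ≈ 0.287, r(3) ≈ 0.223, r(3.5) ≈ 0.174.
T_5 = (Δx/2)·[r(x_0) + 2r(x_1) + ... + 2r(x_{4}) + r(x_5)].
Sum ≈ 0.870.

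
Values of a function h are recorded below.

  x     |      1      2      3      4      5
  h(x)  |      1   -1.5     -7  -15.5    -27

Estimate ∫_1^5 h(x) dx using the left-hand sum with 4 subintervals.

-23

Δx = 1.
Sum = 1·[1 + (-1.5) + (-7) + (-15.5)] = -23.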